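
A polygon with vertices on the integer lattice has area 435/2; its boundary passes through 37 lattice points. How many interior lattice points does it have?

200

Pick's theorem A = I + B/2 − 1 rearranges to I = A − B/2 + 1 = 435/2 − 37/2 + 1 = 200.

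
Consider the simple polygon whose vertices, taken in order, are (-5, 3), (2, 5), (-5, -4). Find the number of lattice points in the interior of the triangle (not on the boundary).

21

The shoelace formula gives twice the area as |[(-5)·5 − 2·3] + [2·(-4) − (-5)·5] + [(-5)·3 − (-5)·(-4)]| = 49, so the area is 24.5.
Along each edge there are gcd(|Δx|,|Δy|)+1 lattice points, so counting each shared vertex once the boundary has gcd(7,2) + gcd(7,9) + gcd(0,7) = 1+1+7 = 9.
By Pick's theorem A = I + B/2 − 1, so I = 24.5 − 9/2 + 1 = 21.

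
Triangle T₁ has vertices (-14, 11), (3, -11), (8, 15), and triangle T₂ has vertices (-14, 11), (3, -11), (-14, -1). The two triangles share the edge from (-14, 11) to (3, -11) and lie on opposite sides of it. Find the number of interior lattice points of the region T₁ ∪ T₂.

371

The union is the simple quadrilateral with vertices (-14, 11), (8, 15), (3, -11), (-14, -1) in order.
The shoelace formula gives twice the area as |[(-14)·15 − 8·11] + [8·(-11) − 3·15] + [3·(-1) − (-14)·(-11)] + [(-14)·11 − (-14)·(-1)]| = 756, so the area is 378.
The number of boundary lattice points is Σ gcd(|Δx|,|Δy|) = gcd(22,4) + gcd(5,26) + gcd(17,10) + gcd(0,12) = 2+1+1+12 = 16.
By Pick's theorem I = A − B/2 + 1 = 378 − 16/2 + 1 = 371.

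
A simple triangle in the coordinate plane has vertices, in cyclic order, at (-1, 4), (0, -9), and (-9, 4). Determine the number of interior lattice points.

48

Using the shoelace formula, 2A = |[(-1)·(-9) − 0·4] + [0·4 − (-9)·(-9)] + [(-9)·4 − (-1)·4]| = 104, so the area is 52.
The number of boundary lattice points is Σ gcd(|Δx|,|Δy|) = gcd(1,13) + gcd(9,13) + gcd(8,0) = 1+1+8 = 10.
Pick's theorem gives I = A − B/2 + 1 = 52 − 10/2 + 1 = 48.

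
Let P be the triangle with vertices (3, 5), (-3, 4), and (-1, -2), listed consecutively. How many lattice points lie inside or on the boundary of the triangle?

By the shoelace formula, twice the signed area is |[3·4 − (-3)·5] + [(-3)·(-2) − (-1)·4] + [(-1)·5 − 3·(-2)]| = 38, so the area is 19.
The number of boundary lattice points is Σ gcd(|Δx|,|Δy|) = gcd(6,1) + gcd(2,6) + gcd(4,7) = 1+2+1 = 4.
Pick's theorem gives I = A − B/2 + 1 = 19 − 4/2 + 1 = 18, so the closed region contains I + B = 18 + 4 = 22 lattice points.

22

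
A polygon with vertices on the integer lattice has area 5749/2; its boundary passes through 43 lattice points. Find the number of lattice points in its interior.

Pick's theorem A = I + B/2 − 1 rearranges to I = A − B/2 + 1 = 5749/2 − 43/2 + 1 = 2854.

2854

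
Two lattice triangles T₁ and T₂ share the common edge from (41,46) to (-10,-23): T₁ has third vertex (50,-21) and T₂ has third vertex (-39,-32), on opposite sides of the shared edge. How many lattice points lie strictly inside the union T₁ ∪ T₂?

The union is the simple quadrilateral with vertices (41,46), (50,-21), (-10,-23), (-39,-32) in order.
The shoelace formula gives twice the area as |(41·(-21) − 50·46) + (50·(-23) − (-10)·(-21)) + ((-10)·(-32) − (-39)·(-23)) + ((-39)·46 − 41·(-32))| = 5580, so the area is 2790.
Summing gcd(|Δx|,|Δy|) over the edges gives the boundary count: gcd(9,67) + gcd(60,2) + gcd(29,9) + gcd(80,78) = 1+2+1+2 = 6.
By Pick's theorem I = A − B/2 + 1 = 2790 − 6/2 + 1 = 2788.

2788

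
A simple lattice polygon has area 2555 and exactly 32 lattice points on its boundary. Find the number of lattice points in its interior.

2540

From Pick's theorem, I = A − B/2 + 1 = 2555 − 32/2 + 1 = 2540.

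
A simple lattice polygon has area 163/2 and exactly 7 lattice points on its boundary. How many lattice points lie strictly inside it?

From Pick's theorem, I = A − B/2 + 1 = 163/2 − 7/2 + 1 = 79.

79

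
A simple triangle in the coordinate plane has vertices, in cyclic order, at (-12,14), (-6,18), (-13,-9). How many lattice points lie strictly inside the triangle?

66

Using the shoelace formula, 2A = |((-12)·18 − (-6)·14) + ((-6)·(-9) − (-13)·18) + ((-13)·14 − (-12)·(-9))| = 134, so the area is 67.
Summing gcd(|Δx|,|Δy|) over the edges gives the boundary count: gcd(6,4) + gcd(7,27) + gcd(1,23) = 2+1+1 = 4.
Pick's theorem gives I = A − B/2 + 1 = 67 − 4/2 + 1 = 66.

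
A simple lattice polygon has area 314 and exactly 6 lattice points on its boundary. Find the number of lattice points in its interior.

312

Pick's theorem A = I + B/2 − 1 rearranges to I = A − B/2 + 1 = 314 − 6/2 + 1 = 312.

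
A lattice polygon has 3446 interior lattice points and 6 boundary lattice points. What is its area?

Pick's theorem states A = I + B/2 − 1, so A = 3446 + 6/2 − 1 = 3448.

3448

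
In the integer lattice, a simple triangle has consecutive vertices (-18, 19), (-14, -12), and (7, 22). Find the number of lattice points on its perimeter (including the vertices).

3

The number of boundary lattice points is Σ gcd(|Δx|,|Δy|) = gcd(4,31) + gcd(21,34) + gcd(25,3) = 1+1+1 = 3.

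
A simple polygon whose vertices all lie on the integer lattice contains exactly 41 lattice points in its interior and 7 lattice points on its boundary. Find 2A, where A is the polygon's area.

By Pick's theorem, A = I + B/2 − 1 = 41 + 7/2 − 1 = 87/2.
Hence 2A = 87.

87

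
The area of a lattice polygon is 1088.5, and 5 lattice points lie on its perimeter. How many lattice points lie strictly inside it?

1087

Pick's theorem A = I + B/2 − 1 rearranges to I = A − B/2 + 1 = 1088.5 − 5/2 + 1 = 1087.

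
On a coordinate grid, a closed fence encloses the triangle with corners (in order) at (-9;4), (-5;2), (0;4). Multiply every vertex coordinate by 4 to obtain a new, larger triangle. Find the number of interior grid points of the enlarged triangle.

121

By the shoelace formula, twice the signed area is |((-9)·2 − (-5)·4) + ((-5)·4 − 0·2) + (0·4 − (-9)·4)| = 18, so the area is 9.
Summing gcd(|Δx|,|Δy|) over the edges gives the boundary count: gcd(4,2) + gcd(5,2) + gcd(9,0) = 2+1+9 = 12.
Scaling by 4 multiplies the area by 4² = 16 (so the new area is 144) and multiplies the boundary lattice-point count by 4, giving 48.
By Pick's theorem, the interior count of the dilated polygon is 144 − 48/2 + 1 = 121.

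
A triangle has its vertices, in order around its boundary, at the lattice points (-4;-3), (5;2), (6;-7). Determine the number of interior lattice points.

42

By the shoelace formula, twice the signed area is |((-4)·2 − 5·(-3)) + (5·(-7) − 6·2) + (6·(-3) − (-4)·(-7))| = 86, so the area is 43.
The number of boundary lattice points is Σ gcd(|Δx|,|Δy|) = gcd(9,5) + gcd(1,9) + gcd(10,4) = 1+1+2 = 4.
Pick's theorem gives I = A − B/2 + 1 = 43 − 4/2 + 1 = 42.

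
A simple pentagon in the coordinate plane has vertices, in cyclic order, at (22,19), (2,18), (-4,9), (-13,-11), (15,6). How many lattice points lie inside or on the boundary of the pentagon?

The shoelace formula gives twice the area as |(22·18 − 2·19) + (2·9 − (-4)·18) + ((-4)·(-11) − (-13)·9) + ((-13)·6 − 15·(-11)) + (15·19 − 22·6)| = 849, so the area is 424.5.
Along each edge there are gcd(|Δx|,|Δy|)+1 lattice points, so counting each shared vertex once the boundary has gcd(20,1) + gcd(6,9) + gcd(9,20) + gcd(28,17) + gcd(7,13) = 1+3+1+1+1 = 7.
Pick's theorem gives I = A − B/2 + 1 = 424.5 − 7/2 + 1 = 422, so the closed region contains I + B = 422 + 7 = 429 lattice points.

429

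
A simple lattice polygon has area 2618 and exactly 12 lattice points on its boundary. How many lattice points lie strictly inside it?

2613

Pick's theorem A = I + B/2 − 1 rearranges to I = A − B/2 + 1 = 2618 − 12/2 + 1 = 2613.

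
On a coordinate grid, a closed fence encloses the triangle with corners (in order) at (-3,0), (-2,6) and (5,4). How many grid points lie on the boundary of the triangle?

6

Along each edge there are gcd(|Δx|,|Δy|)+1 lattice points, so counting each shared vertex once the boundary has gcd(1,6) + gcd(7,2) + gcd(8,4) = 1+1+4 = 6.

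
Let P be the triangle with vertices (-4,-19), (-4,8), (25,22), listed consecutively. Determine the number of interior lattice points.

378

Using the shoelace formula, 2A = |[(-4)·8 − (-4)·(-19)] + [(-4)·22 − 25·8] + [25·(-19) − (-4)·22]| = 783, so the area is 391.5.
Summing gcd(|Δx|,|Δy|) over the edges gives the boundary count: gcd(0,27) + gcd(29,14) + gcd(29,41) = 27+1+1 = 29.
By Pick's theorem A = I + B/2 − 1, so I = 391.5 − 29/2 + 1 = 378.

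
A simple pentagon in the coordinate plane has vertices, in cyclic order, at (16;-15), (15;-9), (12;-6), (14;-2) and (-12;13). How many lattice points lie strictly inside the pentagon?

128

By the shoelace formula, twice the signed area is |(16·(-9) − 15·(-15)) + (15·(-6) − 12·(-9)) + (12·(-2) − 14·(-6)) + (14·13 − (-12)·(-2)) + ((-12)·(-15) − 16·13)| = 289, so the area is 144.5.
Along each edge there are gcd(|Δx|,|Δy|)+1 lattice points, so counting each shared vertex once the boundary has gcd(1,6) + gcd(3,3) + gcd(2,4) + gcd(26,15) + gcd(28,28) = 1+3+2+1+28 = 35.
Pick's theorem gives I = A − B/2 + 1 = 144.5 − 35/2 + 1 = 128.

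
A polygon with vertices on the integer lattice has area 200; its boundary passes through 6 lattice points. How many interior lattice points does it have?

From Pick's theorem, I = A − B/2 + 1 = 200 − 6/2 + 1 = 198.

198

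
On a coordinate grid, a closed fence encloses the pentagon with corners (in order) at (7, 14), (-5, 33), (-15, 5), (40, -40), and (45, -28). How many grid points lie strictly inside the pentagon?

1334

Using the shoelace formula, 2A = |(7·33 − (-5)·14) + ((-5)·5 − (-15)·33) + ((-15)·(-40) − 40·5) + (40·(-28) − 45·(-40)) + (45·14 − 7·(-28))| = 2677, so the area is 2677/2.
Along each edge there are gcd(|Δx|,|Δy|)+1 lattice points, so counting each shared vertex once the boundary has gcd(12,19) + gcd(10,28) + gcd(55,45) + gcd(5,12) + gcd(38,42) = 1+2+5+1+2 = 11.
Pick's theorem gives I = A − B/2 + 1 = 2677/2 − 11/2 + 1 = 1334.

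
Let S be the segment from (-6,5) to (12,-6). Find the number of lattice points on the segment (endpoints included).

The number of lattice points on a segment between lattice points is gcd(|Δx|,|Δy|) + 1 = gcd(18,11) + 1 = 1 + 1 = 2.

2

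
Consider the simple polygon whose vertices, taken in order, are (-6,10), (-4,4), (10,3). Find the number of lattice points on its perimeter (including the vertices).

4

The number of boundary lattice points is Σ gcd(|Δx|,|Δy|) = gcd(2,6) + gcd(14,1) + gcd(16,7) = 2+1+1 = 4.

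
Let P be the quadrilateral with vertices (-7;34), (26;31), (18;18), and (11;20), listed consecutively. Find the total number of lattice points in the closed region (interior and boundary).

By the shoelace formula, twice the signed area is |[(-7)·31 − 26·34] + [26·18 − 18·31] + [18·20 − 11·18] + [11·34 − (-7)·20]| = 515, so the area is 515/2.
The number of boundary lattice points is Σ gcd(|Δx|,|Δy|) = gcd(33,3) + gcd(8,13) + gcd(7,2) + gcd(18,14) = 3+1+1+2 = 7.
Pick's theorem gives I = A − B/2 + 1 = 515/2 − 7/2 + 1 = 255, so the closed region contains I + B = 255 + 7 = 262 lattice points.

262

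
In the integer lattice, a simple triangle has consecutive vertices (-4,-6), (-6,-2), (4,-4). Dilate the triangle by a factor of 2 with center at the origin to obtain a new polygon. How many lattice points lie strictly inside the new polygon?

By the shoelace formula, twice the signed area is |[(-4)·(-2) − (-6)·(-6)] + [(-6)·(-4) − 4·(-2)] + [4·(-6) − (-4)·(-4)]| = 36, so the area is 18.
Summing gcd(|Δx|,|Δy|) over the edges gives the boundary count: gcd(2,4) + gcd(10,2) + gcd(8,2) = 2+2+2 = 6.
Scaling by 2 multiplies the area by 2² = 4 (so the new area is 72) and multiplies the boundary lattice-point count by 2, giving 12.
By Pick's theorem, the interior count of the dilated polygon is 72 − 12/2 + 1 = 67.

67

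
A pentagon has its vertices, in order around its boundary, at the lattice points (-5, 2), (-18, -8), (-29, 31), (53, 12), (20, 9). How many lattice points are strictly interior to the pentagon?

By the shoelace formula, twice the signed area is |[(-5)·(-8) − (-18)·2] + [(-18)·31 − (-29)·(-8)] + [(-29)·12 − 53·31] + [53·9 − 20·12] + [20·2 − (-5)·9]| = 2383, so the area is 2383/2.
Along each edge there are gcd(|Δx|,|Δy|)+1 lattice points, so counting each shared vertex once the boundary has gcd(13,10) + gcd(11,39) + gcd(82,19) + gcd(33,3) + gcd(25,7) = 1+1+1+3+1 = 7.
By Pick's theorem A = I + B/2 − 1, so I = 2383/2 − 7/2 + 1 = 1189.

1189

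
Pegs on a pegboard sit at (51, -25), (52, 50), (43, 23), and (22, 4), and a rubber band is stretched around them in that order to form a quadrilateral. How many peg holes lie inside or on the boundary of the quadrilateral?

By the shoelace formula, twice the signed area is |(51·50 − 52·(-25)) + (52·23 − 43·50) + (43·4 − 22·23) + (22·(-25) − 51·4)| = 1808, so the area is 904.
The number of boundary lattice points is Σ gcd(|Δx|,|Δy|) = gcd(1,75) + gcd(9,27) + gcd(21,19) + gcd(29,29) = 1+9+1+29 = 40.
Pick's theorem gives I = A − B/2 + 1 = 904 − 40/2 + 1 = 885, so the closed region contains I + B = 885 + 40 = 925 lattice points.

925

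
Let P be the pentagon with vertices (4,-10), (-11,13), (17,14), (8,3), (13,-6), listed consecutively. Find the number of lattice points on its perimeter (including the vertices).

5

The number of boundary lattice points is Σ gcd(|Δx|,|Δy|) = gcd(15,23) + gcd(28,1) + gcd(9,11) + gcd(5,9) + gcd(9,4) = 1+1+1+1+1 = 5.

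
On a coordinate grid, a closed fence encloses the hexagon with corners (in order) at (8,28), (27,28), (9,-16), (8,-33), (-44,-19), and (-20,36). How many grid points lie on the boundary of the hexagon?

29

Summing gcd(|Δx|,|Δy|) over the edges gives the boundary count: gcd(19,0) + gcd(18,44) + gcd(1,17) + gcd(52,14) + gcd(24,55) + gcd(28,8) = 19+2+1+2+1+4 = 29.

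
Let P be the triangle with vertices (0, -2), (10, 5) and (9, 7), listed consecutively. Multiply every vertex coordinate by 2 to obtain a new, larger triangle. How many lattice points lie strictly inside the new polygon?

44

Using the shoelace formula, 2A = |(0·5 − 10·(-2)) + (10·7 − 9·5) + (9·(-2) − 0·7)| = 27, so the area is 27/2.
The number of boundary lattice points is Σ gcd(|Δx|,|Δy|) = gcd(10,7) + gcd(1,2) + gcd(9,9) = 1+1+9 = 11.
Scaling by 2 multiplies the area by 2² = 4 (so the new area is 54) and multiplies the boundary lattice-point count by 2, giving 22.
By Pick's theorem, the interior count of the dilated polygon is 54 − 22/2 + 1 = 44.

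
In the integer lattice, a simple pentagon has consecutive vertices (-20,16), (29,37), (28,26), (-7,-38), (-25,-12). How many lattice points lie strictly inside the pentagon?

Using the shoelace formula, 2A = |((-20)·37 − 29·16) + (29·26 − 28·37) + (28·(-38) − (-7)·26) + ((-7)·(-12) − (-25)·(-38)) + ((-25)·16 − (-20)·(-12))| = 3874, so the area is 1937.
The number of boundary lattice points is Σ gcd(|Δx|,|Δy|) = gcd(49,21) + gcd(1,11) + gcd(35,64) + gcd(18,26) + gcd(5,28) = 7+1+1+2+1 = 12.
Pick's theorem gives I = A − B/2 + 1 = 1937 − 12/2 + 1 = 1932.

1932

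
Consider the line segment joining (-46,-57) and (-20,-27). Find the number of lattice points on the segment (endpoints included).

The number of lattice points on a segment between lattice points is gcd(|Δx|,|Δy|) + 1 = gcd(26,30) + 1 = 2 + 1 = 3.

3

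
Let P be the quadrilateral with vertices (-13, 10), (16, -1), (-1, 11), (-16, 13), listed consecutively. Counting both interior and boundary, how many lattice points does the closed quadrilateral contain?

104

The shoelace formula gives twice the area as |[(-13)·(-1) − 16·10] + [16·11 − (-1)·(-1)] + [(-1)·13 − (-16)·11] + [(-16)·10 − (-13)·13]| = 200, so the area is 100.
Along each edge there are gcd(|Δx|,|Δy|)+1 lattice points, so counting each shared vertex once the boundary has gcd(29,11) + gcd(17,12) + gcd(15,2) + gcd(3,3) = 1+1+1+3 = 6.
Pick's theorem gives I = A − B/2 + 1 = 100 − 6/2 + 1 = 98, so the closed region contains I + B = 98 + 6 = 104 lattice points.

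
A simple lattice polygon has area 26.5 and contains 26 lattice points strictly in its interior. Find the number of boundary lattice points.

Pick's theorem gives A = I + B/2 − 1, so B = 2(A − I + 1) = 2(26.5 − 26 + 1) = 3.

3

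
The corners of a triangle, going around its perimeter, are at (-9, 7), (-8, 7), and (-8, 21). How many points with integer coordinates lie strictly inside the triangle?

0

By the shoelace formula, twice the signed area is |[(-9)·7 − (-8)·7] + [(-8)·21 − (-8)·7] + [(-8)·7 − (-9)·21]| = 14, so the area is 7.
The number of boundary lattice points is Σ gcd(|Δx|,|Δy|) = gcd(1,0) + gcd(0,14) + gcd(1,14) = 1+14+1 = 16.
By Pick's theorem A = I + B/2 − 1, so I = 7 − 16/2 + 1 = 0.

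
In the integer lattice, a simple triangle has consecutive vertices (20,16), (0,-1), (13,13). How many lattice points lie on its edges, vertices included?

Along each edge there are gcd(|Δx|,|Δy|)+1 lattice points, so counting each shared vertex once the boundary has gcd(20,17) + gcd(13,14) + gcd(7,3) = 1+1+1 = 3.

3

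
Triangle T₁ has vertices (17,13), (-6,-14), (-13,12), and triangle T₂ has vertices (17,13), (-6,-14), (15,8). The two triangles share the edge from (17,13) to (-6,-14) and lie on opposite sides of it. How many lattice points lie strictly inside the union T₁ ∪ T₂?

The union is the simple quadrilateral with vertices (17,13), (-13,12), (-6,-14), (15,8) in order.
The shoelace formula gives twice the area as |[17·12 − (-13)·13] + [(-13)·(-14) − (-6)·12] + [(-6)·8 − 15·(-14)] + [15·13 − 17·8]| = 848, so the area is 424.
Along each edge there are gcd(|Δx|,|Δy|)+1 lattice points, so counting each shared vertex once the boundary has gcd(30,1) + gcd(7,26) + gcd(21,22) + gcd(2,5) = 1+1+1+1 = 4.
By Pick's theorem I = A − B/2 + 1 = 424 − 4/2 + 1 = 423.

423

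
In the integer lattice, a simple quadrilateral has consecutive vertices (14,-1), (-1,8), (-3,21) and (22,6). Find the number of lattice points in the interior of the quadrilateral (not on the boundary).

Using the shoelace formula, 2A = |[14·8 − (-1)·(-1)] + [(-1)·21 − (-3)·8] + [(-3)·6 − 22·21] + [22·(-1) − 14·6]| = 472, so the area is 236.
Along each edge there are gcd(|Δx|,|Δy|)+1 lattice points, so counting each shared vertex once the boundary has gcd(15,9) + gcd(2,13) + gcd(25,15) + gcd(8,7) = 3+1+5+1 = 10.
Pick's theorem gives I = A − B/2 + 1 = 236 − 10/2 + 1 = 232.

232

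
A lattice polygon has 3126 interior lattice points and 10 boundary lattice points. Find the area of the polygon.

By Pick's theorem, A = I + B/2 − 1 = 3126 + 10/2 − 1 = 3130.

3130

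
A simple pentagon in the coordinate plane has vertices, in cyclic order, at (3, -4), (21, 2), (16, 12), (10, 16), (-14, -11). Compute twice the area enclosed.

The shoelace formula gives twice the area as |(3·2 − 21·(-4)) + (21·12 − 16·2) + (16·16 − 10·12) + (10·(-11) − (-14)·16) + ((-14)·(-4) − 3·(-11))| = 649, so the area is 649/2.

649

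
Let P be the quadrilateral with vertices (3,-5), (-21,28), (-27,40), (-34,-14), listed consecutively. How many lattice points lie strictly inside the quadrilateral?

918

Using the shoelace formula, 2A = |[3·28 − (-21)·(-5)] + [(-21)·40 − (-27)·28] + [(-27)·(-14) − (-34)·40] + [(-34)·(-5) − 3·(-14)]| = 1845, so the area is 922.5.
The number of boundary lattice points is Σ gcd(|Δx|,|Δy|) = gcd(24,33) + gcd(6,12) + gcd(7,54) + gcd(37,9) = 3+6+1+1 = 11.
Pick's theorem gives I = A − B/2 + 1 = 922.5 − 11/2 + 1 = 918.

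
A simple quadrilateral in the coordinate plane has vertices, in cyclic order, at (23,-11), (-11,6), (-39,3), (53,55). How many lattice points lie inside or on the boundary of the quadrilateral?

1982

Using the shoelace formula, 2A = |(23·6 − (-11)·(-11)) + ((-11)·3 − (-39)·6) + ((-39)·55 − 53·3) + (53·(-11) − 23·55)| = 3934, so the area is 1967.
Summing gcd(|Δx|,|Δy|) over the edges gives the boundary count: gcd(34,17) + gcd(28,3) + gcd(92,52) + gcd(30,66) = 17+1+4+6 = 28.
Pick's theorem gives I = A − B/2 + 1 = 1967 − 28/2 + 1 = 1954, so the closed region contains I + B = 1954 + 28 = 1982 lattice points.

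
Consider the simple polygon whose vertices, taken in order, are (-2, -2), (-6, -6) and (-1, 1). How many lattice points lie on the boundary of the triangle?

6

Along each edge there are gcd(|Δx|,|Δy|)+1 lattice points, so counting each shared vertex once the boundary has gcd(4,4) + gcd(5,7) + gcd(1,3) = 4+1+1 = 6.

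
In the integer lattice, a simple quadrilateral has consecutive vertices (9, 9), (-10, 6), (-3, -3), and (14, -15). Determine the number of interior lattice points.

The shoelace formula gives twice the area as |[9·6 − (-10)·9] + [(-10)·(-3) − (-3)·6] + [(-3)·(-15) − 14·(-3)] + [14·9 − 9·(-15)]| = 540, so the area is 270.
The number of boundary lattice points is Σ gcd(|Δx|,|Δy|) = gcd(19,3) + gcd(7,9) + gcd(17,12) + gcd(5,24) = 1+1+1+1 = 4.
Pick's theorem gives I = A − B/2 + 1 = 270 − 4/2 + 1 = 269.

269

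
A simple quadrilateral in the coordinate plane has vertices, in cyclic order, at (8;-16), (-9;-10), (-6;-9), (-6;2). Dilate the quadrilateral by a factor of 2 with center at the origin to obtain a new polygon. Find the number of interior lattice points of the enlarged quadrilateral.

By the shoelace formula, twice the signed area is |[8·(-10) − (-9)·(-16)] + [(-9)·(-9) − (-6)·(-10)] + [(-6)·2 − (-6)·(-9)] + [(-6)·(-16) − 8·2]| = 189, so the area is 189/2.
Summing gcd(|Δx|,|Δy|) over the edges gives the boundary count: gcd(17,6) + gcd(3,1) + gcd(0,11) + gcd(14,18) = 1+1+11+2 = 15.
Scaling by 2 multiplies the area by 2² = 4 (so the new area is 378) and multiplies the boundary lattice-point count by 2, giving 30.
By Pick's theorem, the interior count of the dilated polygon is 378 − 30/2 + 1 = 364.

364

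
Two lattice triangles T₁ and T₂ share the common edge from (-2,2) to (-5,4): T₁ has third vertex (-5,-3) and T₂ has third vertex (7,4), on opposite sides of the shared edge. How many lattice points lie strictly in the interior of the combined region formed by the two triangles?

13

The union is the simple quadrilateral with vertices (-2,2), (-5,-3), (-5,4), (7,4) in order.
The shoelace formula gives twice the area as |((-2)·(-3) − (-5)·2) + ((-5)·4 − (-5)·(-3)) + ((-5)·4 − 7·4) + (7·2 − (-2)·4)| = 45, so the area is 45/2.
The number of boundary lattice points is Σ gcd(|Δx|,|Δy|) = gcd(3,5) + gcd(0,7) + gcd(12,0) + gcd(9,2) = 1+7+12+1 = 21.
By Pick's theorem I = A − B/2 + 1 = 45/2 − 21/2 + 1 = 13.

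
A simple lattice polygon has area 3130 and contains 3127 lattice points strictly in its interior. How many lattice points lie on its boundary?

Pick's theorem gives A = I + B/2 − 1, so B = 2(A − I + 1) = 2(3130 − 3127 + 1) = 8.

8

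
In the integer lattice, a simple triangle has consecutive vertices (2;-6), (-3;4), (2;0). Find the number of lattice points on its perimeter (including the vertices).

Along each edge there are gcd(|Δx|,|Δy|)+1 lattice points, so counting each shared vertex once the boundary has gcd(5,10) + gcd(5,4) + gcd(0,6) = 5+1+6 = 12.

12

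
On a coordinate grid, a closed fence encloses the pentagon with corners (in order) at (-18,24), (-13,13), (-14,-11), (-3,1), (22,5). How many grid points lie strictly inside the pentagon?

The shoelace formula gives twice the area as |[(-18)·13 − (-13)·24] + [(-13)·(-11) − (-14)·13] + [(-14)·1 − (-3)·(-11)] + [(-3)·5 − 22·1] + [22·24 − (-18)·5]| = 937, so the area is 468.5.
Summing gcd(|Δx|,|Δy|) over the edges gives the boundary count: gcd(5,11) + gcd(1,24) + gcd(11,12) + gcd(25,4) + gcd(40,19) = 1+1+1+1+1 = 5.
By Pick's theorem A = I + B/2 − 1, so I = 468.5 − 5/2 + 1 = 467.

467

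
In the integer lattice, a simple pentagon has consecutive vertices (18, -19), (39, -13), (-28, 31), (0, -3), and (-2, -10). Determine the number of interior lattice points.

By the shoelace formula, twice the signed area is |(18·(-13) − 39·(-19)) + (39·31 − (-28)·(-13)) + ((-28)·(-3) − 0·31) + (0·(-10) − (-2)·(-3)) + ((-2)·(-19) − 18·(-10))| = 1648, so the area is 824.
The number of boundary lattice points is Σ gcd(|Δx|,|Δy|) = gcd(21,6) + gcd(67,44) + gcd(28,34) + gcd(2,7) + gcd(20,9) = 3+1+2+1+1 = 8.
Pick's theorem gives I = A − B/2 + 1 = 824 − 8/2 + 1 = 821.

821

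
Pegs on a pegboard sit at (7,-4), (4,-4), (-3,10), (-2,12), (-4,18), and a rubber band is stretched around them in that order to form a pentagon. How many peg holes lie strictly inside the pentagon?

The shoelace formula gives twice the area as |(7·(-4) − 4·(-4)) + (4·10 − (-3)·(-4)) + ((-3)·12 − (-2)·10) + ((-2)·18 − (-4)·12) + ((-4)·(-4) − 7·18)| = 98, so the area is 49.
Along each edge there are gcd(|Δx|,|Δy|)+1 lattice points, so counting each shared vertex once the boundary has gcd(3,0) + gcd(7,14) + gcd(1,2) + gcd(2,6) + gcd(11,22) = 3+7+1+2+11 = 24.
By Pick's theorem A = I + B/2 − 1, so I = 49 − 24/2 + 1 = 38.

38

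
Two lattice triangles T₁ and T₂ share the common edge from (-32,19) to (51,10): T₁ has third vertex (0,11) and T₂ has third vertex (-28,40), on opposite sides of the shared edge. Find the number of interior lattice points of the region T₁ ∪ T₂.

The union is the simple quadrilateral with vertices (-32,19), (0,11), (51,10), (-28,40) in order.
Using the shoelace formula, 2A = |((-32)·11 − 0·19) + (0·10 − 51·11) + (51·40 − (-28)·10) + ((-28)·19 − (-32)·40)| = 2155, so the area is 1077.5.
The number of boundary lattice points is Σ gcd(|Δx|,|Δy|) = gcd(32,8) + gcd(51,1) + gcd(79,30) + gcd(4,21) = 8+1+1+1 = 11.
By Pick's theorem I = A − B/2 + 1 = 1077.5 − 11/2 + 1 = 1073.

1073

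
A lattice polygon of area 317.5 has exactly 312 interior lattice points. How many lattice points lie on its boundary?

13

Pick's theorem gives A = I + B/2 − 1, so B = 2(A − I + 1) = 2(317.5 − 312 + 1) = 13.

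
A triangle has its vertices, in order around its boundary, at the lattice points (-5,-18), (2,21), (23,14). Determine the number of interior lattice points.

The shoelace formula gives twice the area as |[(-5)·21 − 2·(-18)] + [2·14 − 23·21] + [23·(-18) − (-5)·14]| = 868, so the area is 434.
Along each edge there are gcd(|Δx|,|Δy|)+1 lattice points, so counting each shared vertex once the boundary has gcd(7,39) + gcd(21,7) + gcd(28,32) = 1+7+4 = 12.
By Pick's theorem A = I + B/2 − 1, so I = 434 − 12/2 + 1 = 429.

429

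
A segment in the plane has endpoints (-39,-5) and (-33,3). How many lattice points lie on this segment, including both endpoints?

3

The number of lattice points on a segment between lattice points is gcd(|Δx|,|Δy|) + 1 = gcd(6,8) + 1 = 2 + 1 = 3.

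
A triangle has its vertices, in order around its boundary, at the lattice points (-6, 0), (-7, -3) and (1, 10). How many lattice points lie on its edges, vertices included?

3

The number of boundary lattice points is Σ gcd(|Δx|,|Δy|) = gcd(1,3) + gcd(8,13) + gcd(7,10) = 1+1+1 = 3.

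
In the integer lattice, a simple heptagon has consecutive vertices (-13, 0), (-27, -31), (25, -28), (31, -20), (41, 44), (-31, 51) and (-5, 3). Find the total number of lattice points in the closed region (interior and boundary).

4077

Using the shoelace formula, 2A = |[(-13)·(-31) − (-27)·0] + [(-27)·(-28) − 25·(-31)] + [25·(-20) − 31·(-28)] + [31·44 − 41·(-20)] + [41·51 − (-31)·44] + [(-31)·3 − (-5)·51] + [(-5)·0 − (-13)·3]| = 8142, so the area is 4071.
The number of boundary lattice points is Σ gcd(|Δx|,|Δy|) = gcd(14,31) + gcd(52,3) + gcd(6,8) + gcd(10,64) + gcd(72,7) + gcd(26,48) + gcd(8,3) = 1+1+2+2+1+2+1 = 10.
Pick's theorem gives I = A − B/2 + 1 = 4071 − 10/2 + 1 = 4067, so the closed region contains I + B = 4067 + 10 = 4077 lattice points.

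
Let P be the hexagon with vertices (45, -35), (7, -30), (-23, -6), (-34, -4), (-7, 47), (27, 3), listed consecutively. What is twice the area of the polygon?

5945

The shoelace formula gives twice the area as |[45·(-30) − 7·(-35)] + [7·(-6) − (-23)·(-30)] + [(-23)·(-4) − (-34)·(-6)] + [(-34)·47 − (-7)·(-4)] + [(-7)·3 − 27·47] + [27·(-35) − 45·3]| = 5945, so the area is 2972.5.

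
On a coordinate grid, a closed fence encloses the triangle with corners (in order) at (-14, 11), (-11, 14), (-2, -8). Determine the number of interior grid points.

By the shoelace formula, twice the signed area is |((-14)·14 − (-11)·11) + ((-11)·(-8) − (-2)·14) + ((-2)·11 − (-14)·(-8))| = 93, so the area is 93/2.
Along each edge there are gcd(|Δx|,|Δy|)+1 lattice points, so counting each shared vertex once the boundary has gcd(3,3) + gcd(9,22) + gcd(12,19) = 3+1+1 = 5.
By Pick's theorem A = I + B/2 − 1, so I = 93/2 − 5/2 + 1 = 45.

45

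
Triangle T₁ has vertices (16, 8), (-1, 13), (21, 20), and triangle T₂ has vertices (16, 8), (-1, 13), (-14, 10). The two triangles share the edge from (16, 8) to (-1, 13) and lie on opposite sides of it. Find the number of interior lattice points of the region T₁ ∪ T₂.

The union is the simple quadrilateral with vertices (16, 8), (21, 20), (-1, 13), (-14, 10) in order.
Using the shoelace formula, 2A = |(16·20 − 21·8) + (21·13 − (-1)·20) + ((-1)·10 − (-14)·13) + ((-14)·8 − 16·10)| = 345, so the area is 345/2.
Summing gcd(|Δx|,|Δy|) over the edges gives the boundary count: gcd(5,12) + gcd(22,7) + gcd(13,3) + gcd(30,2) = 1+1+1+2 = 5.
By Pick's theorem I = A − B/2 + 1 = 345/2 − 5/2 + 1 = 171.

171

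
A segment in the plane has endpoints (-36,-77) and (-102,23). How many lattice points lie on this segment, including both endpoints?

3

The number of lattice points on a segment between lattice points is gcd(|Δx|,|Δy|) + 1 = gcd(66,100) + 1 = 2 + 1 = 3.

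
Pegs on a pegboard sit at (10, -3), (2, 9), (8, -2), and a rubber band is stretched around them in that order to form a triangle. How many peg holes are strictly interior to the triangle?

6

Using the shoelace formula, 2A = |[10·9 − 2·(-3)] + [2·(-2) − 8·9] + [8·(-3) − 10·(-2)]| = 16, so the area is 8.
The number of boundary lattice points is Σ gcd(|Δx|,|Δy|) = gcd(8,12) + gcd(6,11) + gcd(2,1) = 4+1+1 = 6.
By Pick's theorem A = I + B/2 − 1, so I = 8 − 6/2 + 1 = 6.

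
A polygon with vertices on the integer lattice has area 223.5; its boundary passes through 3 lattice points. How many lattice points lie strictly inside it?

223

From Pick's theorem, I = A − B/2 + 1 = 223.5 − 3/2 + 1 = 223.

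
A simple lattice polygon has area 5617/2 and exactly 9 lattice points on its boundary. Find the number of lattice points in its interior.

From Pick's theorem, I = A − B/2 + 1 = 5617/2 − 9/2 + 1 = 2805.

2805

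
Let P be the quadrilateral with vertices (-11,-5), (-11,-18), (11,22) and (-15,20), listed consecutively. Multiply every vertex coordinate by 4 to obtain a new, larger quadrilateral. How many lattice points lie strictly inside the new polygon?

The shoelace formula gives twice the area as |((-11)·(-18) − (-11)·(-5)) + ((-11)·22 − 11·(-18)) + (11·20 − (-15)·22) + ((-15)·(-5) − (-11)·20)| = 944, so the area is 472.
Along each edge there are gcd(|Δx|,|Δy|)+1 lattice points, so counting each shared vertex once the boundary has gcd(0,13) + gcd(22,40) + gcd(26,2) + gcd(4,25) = 13+2+2+1 = 18.
Scaling by 4 multiplies the area by 4² = 16 (so the new area is 7552) and multiplies the boundary lattice-point count by 4, giving 72.
By Pick's theorem, the interior count of the dilated polygon is 7552 − 72/2 + 1 = 7517.

7517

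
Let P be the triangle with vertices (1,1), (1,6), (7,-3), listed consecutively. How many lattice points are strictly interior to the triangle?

11

By the shoelace formula, twice the signed area is |(1·6 − 1·1) + (1·(-3) − 7·6) + (7·1 − 1·(-3))| = 30, so the area is 15.
Along each edge there are gcd(|Δx|,|Δy|)+1 lattice points, so counting each shared vertex once the boundary has gcd(0,5) + gcd(6,9) + gcd(6,4) = 5+3+2 = 10.
By Pick's theorem A = I + B/2 − 1, so I = 15 − 10/2 + 1 = 11.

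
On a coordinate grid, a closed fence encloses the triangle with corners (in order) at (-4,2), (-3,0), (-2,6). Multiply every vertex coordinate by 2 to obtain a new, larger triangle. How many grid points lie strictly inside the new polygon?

By the shoelace formula, twice the signed area is |((-4)·0 − (-3)·2) + ((-3)·6 − (-2)·0) + ((-2)·2 − (-4)·6)| = 8, so the area is 4.
Along each edge there are gcd(|Δx|,|Δy|)+1 lattice points, so counting each shared vertex once the boundary has gcd(1,2) + gcd(1,6) + gcd(2,4) = 1+1+2 = 4.
Scaling by 2 multiplies the area by 2² = 4 (so the new area is 16) and multiplies the boundary lattice-point count by 2, giving 8.
By Pick's theorem, the interior count of the dilated polygon is 16 − 8/2 + 1 = 13.

13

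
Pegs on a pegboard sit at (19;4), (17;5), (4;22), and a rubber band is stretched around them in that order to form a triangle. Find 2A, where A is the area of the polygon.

Using the shoelace formula, 2A = |[19·5 − 17·4] + [17·22 − 4·5] + [4·4 − 19·22]| = 21, so the area is 21/2.

21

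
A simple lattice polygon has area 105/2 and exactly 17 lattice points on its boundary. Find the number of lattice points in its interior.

Pick's theorem A = I + B/2 − 1 rearranges to I = A − B/2 + 1 = 105/2 − 17/2 + 1 = 45.

45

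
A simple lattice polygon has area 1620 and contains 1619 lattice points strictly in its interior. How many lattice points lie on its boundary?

Pick's theorem gives A = I + B/2 − 1, so B = 2(A − I + 1) = 2(1620 − 1619 + 1) = 4.

4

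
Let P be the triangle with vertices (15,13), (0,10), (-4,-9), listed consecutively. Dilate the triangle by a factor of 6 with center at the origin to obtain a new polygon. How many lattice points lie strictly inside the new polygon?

Using the shoelace formula, 2A = |(15·10 − 0·13) + (0·(-9) − (-4)·10) + ((-4)·13 − 15·(-9))| = 273, so the area is 136.5.
Along each edge there are gcd(|Δx|,|Δy|)+1 lattice points, so counting each shared vertex once the boundary has gcd(15,3) + gcd(4,19) + gcd(19,22) = 3+1+1 = 5.
Scaling by 6 multiplies the area by 6² = 36 (so the new area is 4914) and multiplies the boundary lattice-point count by 6, giving 30.
By Pick's theorem, the interior count of the dilated polygon is 4914 − 30/2 + 1 = 4900.

4900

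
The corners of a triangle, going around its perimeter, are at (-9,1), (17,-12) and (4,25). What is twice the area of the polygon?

793

By the shoelace formula, twice the signed area is |((-9)·(-12) − 17·1) + (17·25 − 4·(-12)) + (4·1 − (-9)·25)| = 793, so the area is 793/2.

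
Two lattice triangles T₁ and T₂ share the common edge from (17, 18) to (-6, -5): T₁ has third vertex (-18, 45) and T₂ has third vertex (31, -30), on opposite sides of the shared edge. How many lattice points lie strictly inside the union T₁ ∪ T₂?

The union is the simple quadrilateral with vertices (17, 18), (-18, 45), (-6, -5), (31, -30) in order.
Using the shoelace formula, 2A = |[17·45 − (-18)·18] + [(-18)·(-5) − (-6)·45] + [(-6)·(-30) − 31·(-5)] + [31·18 − 17·(-30)]| = 2852, so the area is 1426.
Summing gcd(|Δx|,|Δy|) over the edges gives the boundary count: gcd(35,27) + gcd(12,50) + gcd(37,25) + gcd(14,48) = 1+2+1+2 = 6.
By Pick's theorem I = A − B/2 + 1 = 1426 − 6/2 + 1 = 1424.

1424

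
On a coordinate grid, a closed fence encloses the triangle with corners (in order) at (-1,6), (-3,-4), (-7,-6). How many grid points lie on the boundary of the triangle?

10

Along each edge there are gcd(|Δx|,|Δy|)+1 lattice points, so counting each shared vertex once the boundary has gcd(2,10) + gcd(4,2) + gcd(6,12) = 2+2+6 = 10.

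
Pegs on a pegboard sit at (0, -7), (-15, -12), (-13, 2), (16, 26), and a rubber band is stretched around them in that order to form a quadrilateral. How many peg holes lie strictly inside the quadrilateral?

383

Using the shoelace formula, 2A = |[0·(-12) − (-15)·(-7)] + [(-15)·2 − (-13)·(-12)] + [(-13)·26 − 16·2] + [16·(-7) − 0·26]| = 773, so the area is 773/2.
Along each edge there are gcd(|Δx|,|Δy|)+1 lattice points, so counting each shared vertex once the boundary has gcd(15,5) + gcd(2,14) + gcd(29,24) + gcd(16,33) = 5+2+1+1 = 9.
Pick's theorem gives I = A − B/2 + 1 = 773/2 − 9/2 + 1 = 383.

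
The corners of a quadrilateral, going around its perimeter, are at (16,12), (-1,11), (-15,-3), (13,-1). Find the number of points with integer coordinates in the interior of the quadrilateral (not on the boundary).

By the shoelace formula, twice the signed area is |[16·11 − (-1)·12] + [(-1)·(-3) − (-15)·11] + [(-15)·(-1) − 13·(-3)] + [13·12 − 16·(-1)]| = 582, so the area is 291.
Along each edge there are gcd(|Δx|,|Δy|)+1 lattice points, so counting each shared vertex once the boundary has gcd(17,1) + gcd(14,14) + gcd(28,2) + gcd(3,13) = 1+14+2+1 = 18.
Pick's theorem gives I = A − B/2 + 1 = 291 − 18/2 + 1 = 283.

283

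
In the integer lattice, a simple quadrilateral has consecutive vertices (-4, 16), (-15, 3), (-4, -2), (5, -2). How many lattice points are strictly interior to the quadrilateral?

By the shoelace formula, twice the signed area is |((-4)·3 − (-15)·16) + ((-15)·(-2) − (-4)·3) + ((-4)·(-2) − 5·(-2)) + (5·16 − (-4)·(-2))| = 360, so the area is 180.
Summing gcd(|Δx|,|Δy|) over the edges gives the boundary count: gcd(11,13) + gcd(11,5) + gcd(9,0) + gcd(9,18) = 1+1+9+9 = 20.
By Pick's theorem A = I + B/2 − 1, so I = 180 − 20/2 + 1 = 171.

171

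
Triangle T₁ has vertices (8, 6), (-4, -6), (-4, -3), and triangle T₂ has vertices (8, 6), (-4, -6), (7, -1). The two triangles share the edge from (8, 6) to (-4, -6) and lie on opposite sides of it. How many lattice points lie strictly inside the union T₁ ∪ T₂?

51

The union is the simple quadrilateral with vertices (8, 6), (-4, -3), (-4, -6), (7, -1) in order.
By the shoelace formula, twice the signed area is |[8·(-3) − (-4)·6] + [(-4)·(-6) − (-4)·(-3)] + [(-4)·(-1) − 7·(-6)] + [7·6 − 8·(-1)]| = 108, so the area is 54.
The number of boundary lattice points is Σ gcd(|Δx|,|Δy|) = gcd(12,9) + gcd(0,3) + gcd(11,5) + gcd(1,7) = 3+3+1+1 = 8.
By Pick's theorem I = A − B/2 + 1 = 54 − 8/2 + 1 = 51.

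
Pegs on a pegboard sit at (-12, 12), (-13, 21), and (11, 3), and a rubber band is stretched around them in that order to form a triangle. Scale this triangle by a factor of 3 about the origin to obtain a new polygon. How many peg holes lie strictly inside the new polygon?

By the shoelace formula, twice the signed area is |[(-12)·21 − (-13)·12] + [(-13)·3 − 11·21] + [11·12 − (-12)·3]| = 198, so the area is 99.
The number of boundary lattice points is Σ gcd(|Δx|,|Δy|) = gcd(1,9) + gcd(24,18) + gcd(23,9) = 1+6+1 = 8.
Scaling by 3 multiplies the area by 3² = 9 (so the new area is 891) and multiplies the boundary lattice-point count by 3, giving 24.
By Pick's theorem, the interior count of the dilated polygon is 891 − 24/2 + 1 = 880.

880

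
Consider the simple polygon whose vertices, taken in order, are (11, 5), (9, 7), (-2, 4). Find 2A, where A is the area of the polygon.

28

Using the shoelace formula, 2A = |(11·7 − 9·5) + (9·4 − (-2)·7) + ((-2)·5 − 11·4)| = 28, so the area is 14.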